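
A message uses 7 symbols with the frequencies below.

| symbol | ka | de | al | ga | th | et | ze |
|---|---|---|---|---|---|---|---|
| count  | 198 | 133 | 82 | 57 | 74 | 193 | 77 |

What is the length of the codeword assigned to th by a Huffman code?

4

Repeatedly merge the two smallest:
ga(57) + th(74) → 131
ze(77) + al(82) → 159
131 + de(133) → 264
159 + et(193) → 352
ka(198) + 264 → 462
352 + 462 → 814
The subtree containing th is merged 4 times, so code length = 4.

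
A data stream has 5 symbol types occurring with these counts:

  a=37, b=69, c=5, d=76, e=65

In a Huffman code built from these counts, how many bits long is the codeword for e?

Repeatedly merge the two smallest:
c(5) + a(37) → 42
42 + e(65) → 107
b(69) + d(76) → 145
107 + 145 → 252
e's leaf is at depth 2, giving a 2-bit codeword.

2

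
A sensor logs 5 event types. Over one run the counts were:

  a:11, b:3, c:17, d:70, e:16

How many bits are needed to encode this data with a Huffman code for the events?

Greedily combine the two least-frequent nodes:
combine b(3), a(11) → 14
combine 14, e(16) → 30
combine c(17), 30 → 47
combine 47, d(70) → 117
Each symbol's bit-cost is frequency × depth; summing gives 208 bits (equivalently 14 + 30 + 47 + 117).

208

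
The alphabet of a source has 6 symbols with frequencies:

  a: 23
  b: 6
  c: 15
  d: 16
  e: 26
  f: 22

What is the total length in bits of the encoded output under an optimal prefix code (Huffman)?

Build the Huffman tree bottom-up:
combine b(6), c(15) → 21
combine d(16), 21 → 37
combine f(22), a(23) → 45
combine e(26), 37 → 63
combine 45, 63 → 108
The encoded length is the sum of every internal node's weight: 21 + 37 + 45 + 63 + 108 = 274 bits.

274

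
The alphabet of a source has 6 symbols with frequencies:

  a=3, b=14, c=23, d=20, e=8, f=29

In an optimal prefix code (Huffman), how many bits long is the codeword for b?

3

Build the tree from the bottom:
merge a(3) and e(8): 11
merge 11 and b(14): 25
merge d(20) and c(23): 43
merge 25 and f(29): 54
merge 43 and 54: 97
The subtree containing b is merged 3 times, so code length = 3.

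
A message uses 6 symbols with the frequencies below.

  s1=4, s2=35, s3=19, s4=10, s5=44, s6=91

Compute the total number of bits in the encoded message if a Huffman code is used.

430

Merge the two smallest weights repeatedly:
s1(4) + s4(10) → 14
14 + s3(19) → 33
33 + s2(35) → 68
s5(44) + 68 → 112
s6(91) + 112 → 203
Each symbol's bit-cost is frequency × depth; summing gives 430 bits (equivalently 14 + 33 + 68 + 112 + 203).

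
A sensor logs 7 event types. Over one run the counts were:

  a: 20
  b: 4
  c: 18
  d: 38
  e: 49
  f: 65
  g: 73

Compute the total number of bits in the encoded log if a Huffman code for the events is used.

Merge the two smallest weights repeatedly:
b(4) + c(18) → 22
a(20) + 22 → 42
d(38) + 42 → 80
e(49) + f(65) → 114
g(73) + 80 → 153
114 + 153 → 267
Each symbol's bit-cost is frequency × depth; summing gives 678 bits (equivalently 22 + 42 + 80 + 114 + 153 + 267).

678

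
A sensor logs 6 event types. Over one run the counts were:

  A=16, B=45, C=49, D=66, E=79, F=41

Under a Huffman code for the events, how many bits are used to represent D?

Build the tree from the bottom:
A(16) + F(41) → 57
B(45) + C(49) → 94
57 + D(66) → 123
E(79) + 94 → 173
123 + 173 → 296
D's leaf is at depth 2, giving a 2-bit codeword.

2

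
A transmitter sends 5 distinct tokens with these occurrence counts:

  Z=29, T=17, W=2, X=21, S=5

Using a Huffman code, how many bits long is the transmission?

Build the Huffman tree bottom-up:
combine W(2), S(5) → 7
combine 7, T(17) → 24
combine X(21), 24 → 45
combine Z(29), 45 → 74
Total encoded bits = sum of merged weights = 7 + 24 + 45 + 74 = 150.

150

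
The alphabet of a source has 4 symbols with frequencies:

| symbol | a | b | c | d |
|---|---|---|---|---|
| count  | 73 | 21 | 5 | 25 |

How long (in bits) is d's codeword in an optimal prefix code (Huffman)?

Repeatedly merge the two smallest:
combine c(5), b(21) → 26
combine d(25), 26 → 51
combine 51, a(73) → 124
The subtree containing d is merged 2 times, so code length = 2.

2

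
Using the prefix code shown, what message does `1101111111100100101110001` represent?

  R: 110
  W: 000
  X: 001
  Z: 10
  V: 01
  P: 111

RPPRVXVRX

Read left to right; each codeword is recognised as soon as it completes (prefix code):
  110→R | 111→P | 111→P | 110→R | 01→V | 001→X | 01→V | 110→R | 001→X
Decoded message: RPPRVXVRX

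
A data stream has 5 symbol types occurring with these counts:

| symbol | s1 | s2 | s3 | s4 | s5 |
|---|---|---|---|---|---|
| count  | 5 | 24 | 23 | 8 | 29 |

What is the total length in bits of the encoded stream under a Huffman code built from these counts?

Greedily combine the two least-frequent nodes:
s1(5) + s4(8) → 13
13 + s3(23) → 36
s2(24) + s5(29) → 53
36 + 53 → 89
The encoded length is the sum of every internal node's weight: 13 + 36 + 53 + 89 = 191 bits.

191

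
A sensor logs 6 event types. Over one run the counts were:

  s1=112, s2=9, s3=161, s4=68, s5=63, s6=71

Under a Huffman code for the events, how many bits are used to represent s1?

Huffman merges, smallest pair first:
combine s2(9), s5(63) → 72
combine s4(68), s6(71) → 139
combine 72, s1(112) → 184
combine 139, s3(161) → 300
combine 184, 300 → 484
s1 sits 2 levels below the root, so its codeword is 2 bits.

2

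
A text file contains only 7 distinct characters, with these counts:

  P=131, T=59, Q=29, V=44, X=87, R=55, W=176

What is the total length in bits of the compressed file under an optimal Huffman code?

Greedily combine the two least-frequent nodes:
merge Q(29) and V(44): 73
merge R(55) and T(59): 114
merge 73 and X(87): 160
merge 114 and P(131): 245
merge 160 and W(176): 336
merge 245 and 336: 581
The encoded length is the sum of every internal node's weight: 73 + 114 + 160 + 245 + 336 + 581 = 1509 bits.

1509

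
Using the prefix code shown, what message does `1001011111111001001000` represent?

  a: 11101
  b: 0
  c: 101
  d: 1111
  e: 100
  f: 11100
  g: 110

Read left to right; each codeword is recognised as soon as it completes (prefix code):
  100→e | 101→c | 1111→d | 11100→f | 100→e | 100→e | 0→b
Decoded message: ecdfeeb

ecdfeeb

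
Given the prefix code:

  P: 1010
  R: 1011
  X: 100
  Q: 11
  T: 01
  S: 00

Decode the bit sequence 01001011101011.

TSRPQ

Read left to right; each codeword is recognised as soon as it completes (prefix code):
  01→T | 00→S | 1011→R | 1010→P | 11→Q
Decoded message: TSRPQ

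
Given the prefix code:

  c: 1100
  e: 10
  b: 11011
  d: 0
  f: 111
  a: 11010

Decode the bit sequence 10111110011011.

efcb

Read left to right; each codeword is recognised as soon as it completes (prefix code):
  10→e | 111→f | 1100→c | 11011→b
Decoded message: efcb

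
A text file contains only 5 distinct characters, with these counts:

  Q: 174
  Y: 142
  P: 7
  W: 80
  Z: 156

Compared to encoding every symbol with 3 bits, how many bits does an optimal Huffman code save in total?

Fixed-length: 3 bits × 559 symbols = 1677 bits.
Huffman merges:
merge P(7) and W(80): 87
merge 87 and Y(142): 229
merge Z(156) and Q(174): 330
merge 229 and 330: 559
Huffman total = 87 + 229 + 330 + 559 = 1205 bits.
Saving = 1677 − 1205 = 472 bits.

472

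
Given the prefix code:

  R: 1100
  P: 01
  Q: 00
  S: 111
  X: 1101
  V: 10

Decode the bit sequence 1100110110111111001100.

Read left to right; each codeword is recognised as soon as it completes (prefix code):
  1100→R | 1101→X | 10→V | 111→S | 111→S | 00→Q | 1100→R
Decoded message: RXVSSQR

RXVSSQR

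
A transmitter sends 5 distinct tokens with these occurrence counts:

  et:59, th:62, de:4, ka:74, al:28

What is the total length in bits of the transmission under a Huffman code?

Merge the two smallest weights repeatedly:
de(4) + al(28) → 32
32 + et(59) → 91
th(62) + ka(74) → 136
91 + 136 → 227
Each symbol's bit-cost is frequency × depth; summing gives 486 bits (equivalently 32 + 91 + 136 + 227).

486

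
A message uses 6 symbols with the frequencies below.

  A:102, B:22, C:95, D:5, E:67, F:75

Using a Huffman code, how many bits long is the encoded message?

Build the Huffman tree bottom-up:
merge D(5) and B(22): 27
merge 27 and E(67): 94
merge F(75) and 94: 169
merge C(95) and A(102): 197
merge 169 and 197: 366
Total encoded bits = sum of merged weights = 27 + 94 + 169 + 197 + 366 = 853.

853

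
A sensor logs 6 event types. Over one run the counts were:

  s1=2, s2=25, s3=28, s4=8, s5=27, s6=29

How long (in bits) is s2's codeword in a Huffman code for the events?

3

Build the tree from the bottom:
s1(2) + s4(8) → 10
10 + s2(25) → 35
s5(27) + s3(28) → 55
s6(29) + 35 → 64
55 + 64 → 119
s2 sits 3 levels below the root, so its codeword is 3 bits.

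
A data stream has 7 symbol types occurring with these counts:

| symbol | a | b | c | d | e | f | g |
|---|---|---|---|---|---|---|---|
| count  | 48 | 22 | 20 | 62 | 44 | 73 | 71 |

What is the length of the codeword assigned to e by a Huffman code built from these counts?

Build the tree from the bottom:
merge c(20) and b(22): 42
merge 42 and e(44): 86
merge a(48) and d(62): 110
merge g(71) and f(73): 144
merge 86 and 110: 196
merge 144 and 196: 340
e's leaf is at depth 3, giving a 3-bit codeword.

3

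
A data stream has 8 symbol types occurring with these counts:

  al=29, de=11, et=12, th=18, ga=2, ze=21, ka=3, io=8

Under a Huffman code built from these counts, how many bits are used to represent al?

2

Repeatedly merge the two smallest:
combine ga(2), ka(3) → 5
combine 5, io(8) → 13
combine de(11), et(12) → 23
combine 13, th(18) → 31
combine ze(21), 23 → 44
combine al(29), 31 → 60
combine 44, 60 → 104
al sits 2 levels below the root, so its codeword is 2 bits.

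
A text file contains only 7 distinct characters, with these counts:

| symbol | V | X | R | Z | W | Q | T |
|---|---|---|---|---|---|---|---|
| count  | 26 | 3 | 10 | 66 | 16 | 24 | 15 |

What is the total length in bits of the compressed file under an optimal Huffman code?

389

Build the Huffman tree bottom-up:
combine X(3), R(10) → 13
combine 13, T(15) → 28
combine W(16), Q(24) → 40
combine V(26), 28 → 54
combine 40, 54 → 94
combine Z(66), 94 → 160
Each symbol's bit-cost is frequency × depth; summing gives 389 bits (equivalently 13 + 28 + 40 + 54 + 94 + 160).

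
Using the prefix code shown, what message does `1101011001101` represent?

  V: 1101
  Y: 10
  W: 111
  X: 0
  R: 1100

VXRV

Read left to right; each codeword is recognised as soon as it completes (prefix code):
  1101→V | 0→X | 1100→R | 1101→V
Decoded message: VXRV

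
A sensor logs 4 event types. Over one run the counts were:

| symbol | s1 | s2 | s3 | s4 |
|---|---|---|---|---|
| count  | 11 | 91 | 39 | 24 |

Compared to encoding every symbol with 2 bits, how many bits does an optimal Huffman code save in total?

Fixed-length: 2 bits × 165 symbols = 330 bits.
Huffman merges:
s1(11) + s4(24) → 35
35 + s3(39) → 74
74 + s2(91) → 165
Huffman total = 35 + 74 + 165 = 274 bits.
Saving = 330 − 274 = 56 bits.

56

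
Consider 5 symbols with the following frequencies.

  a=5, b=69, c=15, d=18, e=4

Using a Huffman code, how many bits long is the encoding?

Build the Huffman tree bottom-up:
merge e(4) and a(5): 9
merge 9 and c(15): 24
merge d(18) and 24: 42
merge 42 and b(69): 111
The encoded length is the sum of every internal node's weight: 9 + 24 + 42 + 111 = 186 bits.

186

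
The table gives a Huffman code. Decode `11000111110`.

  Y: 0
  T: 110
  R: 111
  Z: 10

Read left to right; each codeword is recognised as soon as it completes (prefix code):
  110→T | 0→Y | 0→Y | 111→R | 110→T
Decoded message: TYYRT

TYYRT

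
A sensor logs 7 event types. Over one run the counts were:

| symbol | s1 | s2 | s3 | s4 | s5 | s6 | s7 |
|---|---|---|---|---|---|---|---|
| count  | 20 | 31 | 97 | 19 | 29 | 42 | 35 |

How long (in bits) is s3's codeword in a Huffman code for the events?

Huffman merges, smallest pair first:
merge s4(19) and s1(20): 39
merge s5(29) and s2(31): 60
merge s7(35) and 39: 74
merge s6(42) and 60: 102
merge 74 and s3(97): 171
merge 102 and 171: 273
s3's leaf is at depth 2, giving a 2-bit codeword.

2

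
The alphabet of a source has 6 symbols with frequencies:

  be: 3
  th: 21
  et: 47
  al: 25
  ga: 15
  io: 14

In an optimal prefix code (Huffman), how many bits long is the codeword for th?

Build the tree from the bottom:
merge be(3) and io(14): 17
merge ga(15) and 17: 32
merge th(21) and al(25): 46
merge 32 and 46: 78
merge et(47) and 78: 125
The subtree containing th is merged 3 times, so code length = 3.

3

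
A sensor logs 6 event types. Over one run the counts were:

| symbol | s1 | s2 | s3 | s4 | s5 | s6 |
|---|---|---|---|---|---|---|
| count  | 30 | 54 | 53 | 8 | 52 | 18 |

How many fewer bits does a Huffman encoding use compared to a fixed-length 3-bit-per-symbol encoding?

Fixed-length: 3 bits × 215 symbols = 645 bits.
Huffman merges:
merge s4(8) and s6(18): 26
merge 26 and s1(30): 56
merge s5(52) and s3(53): 105
merge s2(54) and 56: 110
merge 105 and 110: 215
Huffman total = 26 + 56 + 105 + 110 + 215 = 512 bits.
Saving = 645 − 512 = 133 bits.

133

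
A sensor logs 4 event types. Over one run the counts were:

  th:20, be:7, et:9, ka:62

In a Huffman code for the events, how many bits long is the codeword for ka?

1

Repeatedly merge the two smallest:
merge be(7) and et(9): 16
merge 16 and th(20): 36
merge 36 and ka(62): 98
ka is a child of the root — depth 1, so its codeword is a single bit.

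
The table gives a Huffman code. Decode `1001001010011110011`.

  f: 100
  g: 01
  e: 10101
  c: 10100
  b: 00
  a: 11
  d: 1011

Read left to right; each codeword is recognised as soon as it completes (prefix code):
  100→f | 100→f | 10100→c | 11→a | 11→a | 00→b | 11→a
Decoded message: ffcaaba

ffcaaba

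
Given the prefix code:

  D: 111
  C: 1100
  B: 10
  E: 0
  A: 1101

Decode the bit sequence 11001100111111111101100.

Read left to right; each codeword is recognised as soon as it completes (prefix code):
  1100→C | 1100→C | 111→D | 111→D | 111→D | 10→B | 1100→C
Decoded message: CCDDDBC

CCDDDBC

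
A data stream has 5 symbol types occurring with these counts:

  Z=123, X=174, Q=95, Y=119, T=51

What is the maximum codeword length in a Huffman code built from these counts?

Merge the two lowest-weight nodes at each step:
merge T(51) and Q(95): 146
merge Y(119) and Z(123): 242
merge 146 and X(174): 320
merge 242 and 320: 562
The first pair merged (T, Q) ends up deepest, at depth 3.

3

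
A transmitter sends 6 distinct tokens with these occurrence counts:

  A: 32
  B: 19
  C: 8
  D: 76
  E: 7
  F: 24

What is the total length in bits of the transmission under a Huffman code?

Greedily combine the two least-frequent nodes:
merge E(7) and C(8): 15
merge 15 and B(19): 34
merge F(24) and A(32): 56
merge 34 and 56: 90
merge D(76) and 90: 166
Total encoded bits = sum of merged weights = 15 + 34 + 56 + 90 + 166 = 361.

361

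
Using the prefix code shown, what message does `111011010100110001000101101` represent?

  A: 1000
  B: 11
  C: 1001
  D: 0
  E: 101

Read left to right; each codeword is recognised as soon as it completes (prefix code):
  11→B | 101→E | 101→E | 0→D | 1001→C | 1000→A | 1000→A | 101→E | 101→E
Decoded message: BEEDCAAEE

BEEDCAAEE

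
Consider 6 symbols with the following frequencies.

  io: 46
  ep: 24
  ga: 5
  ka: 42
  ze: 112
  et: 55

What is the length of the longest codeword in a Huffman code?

Merge the two lowest-weight nodes at each step:
merge ga(5) and ep(24): 29
merge 29 and ka(42): 71
merge io(46) and et(55): 101
merge 71 and 101: 172
merge ze(112) and 172: 284
The rarest symbols sit at the bottom; the longest codeword is 4 bits.

4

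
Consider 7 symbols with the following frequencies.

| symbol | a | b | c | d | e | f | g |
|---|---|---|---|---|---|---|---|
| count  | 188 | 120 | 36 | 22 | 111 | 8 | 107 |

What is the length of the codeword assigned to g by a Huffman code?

Huffman merges, smallest pair first:
merge f(8) and d(22): 30
merge 30 and c(36): 66
merge 66 and g(107): 173
merge e(111) and b(120): 231
merge 173 and a(188): 361
merge 231 and 361: 592
g sits 3 levels below the root, so its codeword is 3 bits.

3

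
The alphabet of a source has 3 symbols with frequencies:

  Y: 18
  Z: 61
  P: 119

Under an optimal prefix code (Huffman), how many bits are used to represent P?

Huffman merges, smallest pair first:
combine Y(18), Z(61) → 79
combine 79, P(119) → 198
P is a child of the root — depth 1, so its codeword is a single bit.

1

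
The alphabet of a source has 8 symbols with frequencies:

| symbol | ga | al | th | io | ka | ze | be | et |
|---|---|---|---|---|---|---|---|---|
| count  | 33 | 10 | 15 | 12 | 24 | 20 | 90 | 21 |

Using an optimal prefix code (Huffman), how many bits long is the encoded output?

Build the Huffman tree bottom-up:
merge al(10) and io(12): 22
merge th(15) and ze(20): 35
merge et(21) and 22: 43
merge ka(24) and ga(33): 57
merge 35 and 43: 78
merge 57 and 78: 135
merge be(90) and 135: 225
Each symbol's bit-cost is frequency × depth; summing gives 595 bits (equivalently 22 + 35 + 43 + 57 + 78 + 135 + 225).

595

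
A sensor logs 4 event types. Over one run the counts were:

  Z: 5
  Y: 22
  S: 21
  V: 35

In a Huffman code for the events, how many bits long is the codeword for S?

3

Repeatedly merge the two smallest:
Z(5) + S(21) → 26
Y(22) + 26 → 48
V(35) + 48 → 83
S's leaf is at depth 3, giving a 3-bit codeword.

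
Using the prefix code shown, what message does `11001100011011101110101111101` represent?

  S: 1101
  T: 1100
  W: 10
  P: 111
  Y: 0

Read left to right; each codeword is recognised as soon as it completes (prefix code):
  1100→T | 1100→T | 0→Y | 1101→S | 1101→S | 1101→S | 0→Y | 111→P | 1101→S
Decoded message: TTYSSSYPS

TTYSSSYPS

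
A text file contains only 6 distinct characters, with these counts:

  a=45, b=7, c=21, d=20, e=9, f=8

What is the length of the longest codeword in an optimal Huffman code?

Merge the two lowest-weight nodes at each step:
b(7) + f(8) → 15
e(9) + 15 → 24
d(20) + c(21) → 41
24 + 41 → 65
a(45) + 65 → 110
The rarest symbols sit at the bottom; the longest codeword is 4 bits.

4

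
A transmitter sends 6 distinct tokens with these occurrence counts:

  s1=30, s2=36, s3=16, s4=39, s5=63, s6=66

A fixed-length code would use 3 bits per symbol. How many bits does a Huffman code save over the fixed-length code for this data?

Fixed-length: 3 bits × 250 symbols = 750 bits.
Huffman merges:
combine s3(16), s1(30) → 46
combine s2(36), s4(39) → 75
combine 46, s5(63) → 109
combine s6(66), 75 → 141
combine 109, 141 → 250
Huffman total = 46 + 75 + 109 + 141 + 250 = 621 bits.
Saving = 750 − 621 = 129 bits.

129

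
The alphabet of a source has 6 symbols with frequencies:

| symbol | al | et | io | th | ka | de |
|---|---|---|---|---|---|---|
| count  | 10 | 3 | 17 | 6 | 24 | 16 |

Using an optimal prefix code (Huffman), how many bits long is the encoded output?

180

Greedily combine the two least-frequent nodes:
merge et(3) and th(6): 9
merge 9 and al(10): 19
merge de(16) and io(17): 33
merge 19 and ka(24): 43
merge 33 and 43: 76
Total encoded bits = sum of merged weights = 9 + 19 + 33 + 43 + 76 = 180.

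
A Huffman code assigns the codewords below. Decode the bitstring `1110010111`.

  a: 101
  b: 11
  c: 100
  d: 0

bcab

Read left to right; each codeword is recognised as soon as it completes (prefix code):
  11→b | 100→c | 101→a | 11→b
Decoded message: bcab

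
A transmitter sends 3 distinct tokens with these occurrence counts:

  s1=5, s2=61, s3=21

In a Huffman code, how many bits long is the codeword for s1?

2

Repeatedly merge the two smallest:
merge s1(5) and s3(21): 26
merge 26 and s2(61): 87
The subtree containing s1 is merged 2 times, so code length = 2.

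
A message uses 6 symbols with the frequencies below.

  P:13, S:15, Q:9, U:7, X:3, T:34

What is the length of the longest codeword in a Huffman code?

4

Merge the two lowest-weight nodes at each step:
X(3) + U(7) → 10
Q(9) + 10 → 19
P(13) + S(15) → 28
19 + 28 → 47
T(34) + 47 → 81
The first pair merged (X, U) ends up deepest, at depth 4.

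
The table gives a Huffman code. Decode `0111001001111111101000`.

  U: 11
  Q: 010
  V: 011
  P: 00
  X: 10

Read left to right; each codeword is recognised as soon as it completes (prefix code):
  011→V | 10→X | 010→Q | 011→V | 11→U | 11→U | 11→U | 010→Q | 00→P
Decoded message: VXQVUUUQP

VXQVUUUQP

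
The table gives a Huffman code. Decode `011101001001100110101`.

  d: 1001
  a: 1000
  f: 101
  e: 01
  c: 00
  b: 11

Read left to right; each codeword is recognised as soon as it completes (prefix code):
  01→e | 11→b | 01→e | 00→c | 1001→d | 1001→d | 101→f | 01→e
Decoded message: ebecddfe

ebecddfe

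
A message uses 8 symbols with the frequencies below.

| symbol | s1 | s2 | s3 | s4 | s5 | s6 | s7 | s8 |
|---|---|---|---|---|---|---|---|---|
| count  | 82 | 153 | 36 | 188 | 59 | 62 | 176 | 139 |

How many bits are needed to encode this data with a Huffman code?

2560

Greedily combine the two least-frequent nodes:
merge s3(36) and s5(59): 95
merge s6(62) and s1(82): 144
merge 95 and s8(139): 234
merge 144 and s2(153): 297
merge s7(176) and s4(188): 364
merge 234 and 297: 531
merge 364 and 531: 895
The encoded length is the sum of every internal node's weight: 95 + 144 + 234 + 297 + 364 + 531 + 895 = 2560 bits.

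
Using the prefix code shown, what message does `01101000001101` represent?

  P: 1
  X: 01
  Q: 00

XPXQQXPX

Read left to right; each codeword is recognised as soon as it completes (prefix code):
  01→X | 1→P | 01→X | 00→Q | 00→Q | 01→X | 1→P | 01→X
Decoded message: XPXQQXPX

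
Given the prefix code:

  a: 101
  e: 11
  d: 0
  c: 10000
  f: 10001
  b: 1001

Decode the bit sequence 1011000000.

Read left to right; each codeword is recognised as soon as it completes (prefix code):
  101→a | 10000→c | 0→d | 0→d
Decoded message: acdd

acdd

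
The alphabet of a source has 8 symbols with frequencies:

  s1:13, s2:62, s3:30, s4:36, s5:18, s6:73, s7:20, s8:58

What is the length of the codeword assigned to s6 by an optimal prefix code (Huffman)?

2

Build the tree from the bottom:
combine s1(13), s5(18) → 31
combine s7(20), s3(30) → 50
combine 31, s4(36) → 67
combine 50, s8(58) → 108
combine s2(62), 67 → 129
combine s6(73), 108 → 181
combine 129, 181 → 310
s6 sits 2 levels below the root, so its codeword is 2 bits.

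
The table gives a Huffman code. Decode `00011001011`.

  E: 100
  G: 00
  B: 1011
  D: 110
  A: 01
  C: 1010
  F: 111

GAEB

Read left to right; each codeword is recognised as soon as it completes (prefix code):
  00→G | 01→A | 100→E | 1011→B
Decoded message: GAEB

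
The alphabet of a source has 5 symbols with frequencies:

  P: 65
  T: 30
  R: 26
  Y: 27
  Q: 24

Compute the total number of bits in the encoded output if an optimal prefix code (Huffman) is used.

Greedily combine the two least-frequent nodes:
merge Q(24) and R(26): 50
merge Y(27) and T(30): 57
merge 50 and 57: 107
merge P(65) and 107: 172
Total encoded bits = sum of merged weights = 50 + 57 + 107 + 172 = 386.

386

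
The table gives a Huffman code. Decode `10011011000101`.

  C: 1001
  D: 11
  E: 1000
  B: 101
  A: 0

Read left to right; each codeword is recognised as soon as it completes (prefix code):
  1001→C | 101→B | 1000→E | 101→B
Decoded message: CBEB

CBEB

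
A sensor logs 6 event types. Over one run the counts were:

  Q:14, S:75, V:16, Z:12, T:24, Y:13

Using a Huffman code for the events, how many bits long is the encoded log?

337

Greedily combine the two least-frequent nodes:
combine Z(12), Y(13) → 25
combine Q(14), V(16) → 30
combine T(24), 25 → 49
combine 30, 49 → 79
combine S(75), 79 → 154
Each symbol's bit-cost is frequency × depth; summing gives 337 bits (equivalently 25 + 30 + 49 + 79 + 154).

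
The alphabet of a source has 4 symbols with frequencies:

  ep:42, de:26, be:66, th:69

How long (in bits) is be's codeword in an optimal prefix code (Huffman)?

Repeatedly merge the two smallest:
merge de(26) and ep(42): 68
merge be(66) and 68: 134
merge th(69) and 134: 203
be sits 2 levels below the root, so its codeword is 2 bits.

2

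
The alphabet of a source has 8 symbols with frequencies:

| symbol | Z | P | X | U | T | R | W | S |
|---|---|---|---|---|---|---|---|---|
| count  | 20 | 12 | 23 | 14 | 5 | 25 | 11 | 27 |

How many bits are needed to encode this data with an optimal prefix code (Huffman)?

Merge the two smallest weights repeatedly:
combine T(5), W(11) → 16
combine P(12), U(14) → 26
combine 16, Z(20) → 36
combine X(23), R(25) → 48
combine 26, S(27) → 53
combine 36, 48 → 84
combine 53, 84 → 137
Total encoded bits = sum of merged weights = 16 + 26 + 36 + 48 + 53 + 84 + 137 = 400.

400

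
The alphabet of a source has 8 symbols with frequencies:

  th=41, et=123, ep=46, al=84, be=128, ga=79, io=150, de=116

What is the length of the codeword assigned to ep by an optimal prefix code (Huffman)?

Huffman merges, smallest pair first:
combine th(41), ep(46) → 87
combine ga(79), al(84) → 163
combine 87, de(116) → 203
combine et(123), be(128) → 251
combine io(150), 163 → 313
combine 203, 251 → 454
combine 313, 454 → 767
The subtree containing ep is merged 4 times, so code length = 4.

4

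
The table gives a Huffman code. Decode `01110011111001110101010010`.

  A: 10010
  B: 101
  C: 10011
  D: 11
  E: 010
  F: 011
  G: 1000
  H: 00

Read left to right; each codeword is recognised as soon as it completes (prefix code):
  011→F | 10011→C | 11→D | 10011→C | 101→B | 010→E | 10010→A
Decoded message: FCDCBEA

FCDCBEA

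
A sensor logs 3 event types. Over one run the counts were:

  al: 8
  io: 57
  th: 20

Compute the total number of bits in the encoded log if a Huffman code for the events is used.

Build the Huffman tree bottom-up:
al(8) + th(20) → 28
28 + io(57) → 85
Each symbol's bit-cost is frequency × depth; summing gives 113 bits (equivalently 28 + 85).

113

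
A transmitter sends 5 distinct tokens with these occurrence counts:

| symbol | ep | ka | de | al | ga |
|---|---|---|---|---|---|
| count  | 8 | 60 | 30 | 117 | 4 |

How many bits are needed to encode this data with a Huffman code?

Merge the two smallest weights repeatedly:
merge ga(4) and ep(8): 12
merge 12 and de(30): 42
merge 42 and ka(60): 102
merge 102 and al(117): 219
The encoded length is the sum of every internal node's weight: 12 + 42 + 102 + 219 = 375 bits.

375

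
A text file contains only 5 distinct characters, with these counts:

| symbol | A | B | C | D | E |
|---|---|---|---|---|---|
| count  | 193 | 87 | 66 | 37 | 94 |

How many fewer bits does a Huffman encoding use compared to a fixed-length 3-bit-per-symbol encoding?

386

Fixed-length: 3 bits × 477 symbols = 1431 bits.
Huffman merges:
merge D(37) and C(66): 103
merge B(87) and E(94): 181
merge 103 and 181: 284
merge A(193) and 284: 477
Huffman total = 103 + 181 + 284 + 477 = 1045 bits.
Saving = 1431 − 1045 = 386 bits.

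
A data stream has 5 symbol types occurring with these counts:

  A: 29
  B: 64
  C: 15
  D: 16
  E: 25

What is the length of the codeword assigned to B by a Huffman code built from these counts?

Repeatedly merge the two smallest:
merge C(15) and D(16): 31
merge E(25) and A(29): 54
merge 31 and 54: 85
merge B(64) and 85: 149
B sits one level below the root: a 1-bit codeword.

1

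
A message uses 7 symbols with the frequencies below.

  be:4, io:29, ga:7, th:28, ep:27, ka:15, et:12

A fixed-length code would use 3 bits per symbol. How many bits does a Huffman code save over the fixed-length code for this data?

50

Fixed-length: 3 bits × 122 symbols = 366 bits.
Huffman merges:
merge be(4) and ga(7): 11
merge 11 and et(12): 23
merge ka(15) and 23: 38
merge ep(27) and th(28): 55
merge io(29) and 38: 67
merge 55 and 67: 122
Huffman total = 11 + 23 + 38 + 55 + 67 + 122 = 316 bits.
Saving = 366 − 316 = 50 bits.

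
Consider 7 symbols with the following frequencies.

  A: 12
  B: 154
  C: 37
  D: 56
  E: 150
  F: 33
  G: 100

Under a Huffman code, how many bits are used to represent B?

2

Repeatedly merge the two smallest:
combine A(12), F(33) → 45
combine C(37), 45 → 82
combine D(56), 82 → 138
combine G(100), 138 → 238
combine E(150), B(154) → 304
combine 238, 304 → 542
The subtree containing B is merged 2 times, so code length = 2.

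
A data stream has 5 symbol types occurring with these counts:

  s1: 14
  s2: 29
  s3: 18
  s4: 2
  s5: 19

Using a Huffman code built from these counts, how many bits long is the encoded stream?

180

Merge the two smallest weights repeatedly:
merge s4(2) and s1(14): 16
merge 16 and s3(18): 34
merge s5(19) and s2(29): 48
merge 34 and 48: 82
Each symbol's bit-cost is frequency × depth; summing gives 180 bits (equivalently 16 + 34 + 48 + 82).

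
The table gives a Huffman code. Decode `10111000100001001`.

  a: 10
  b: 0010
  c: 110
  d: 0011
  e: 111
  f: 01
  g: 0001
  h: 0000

Read left to right; each codeword is recognised as soon as it completes (prefix code):
  10→a | 111→e | 0001→g | 0000→h | 10→a | 01→f
Decoded message: aeghaf

aeghaf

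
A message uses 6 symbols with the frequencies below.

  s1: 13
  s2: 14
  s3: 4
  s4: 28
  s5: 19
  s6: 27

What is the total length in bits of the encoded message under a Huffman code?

Merge the two smallest weights repeatedly:
merge s3(4) and s1(13): 17
merge s2(14) and 17: 31
merge s5(19) and s6(27): 46
merge s4(28) and 31: 59
merge 46 and 59: 105
Total encoded bits = sum of merged weights = 17 + 31 + 46 + 59 + 105 = 258.

258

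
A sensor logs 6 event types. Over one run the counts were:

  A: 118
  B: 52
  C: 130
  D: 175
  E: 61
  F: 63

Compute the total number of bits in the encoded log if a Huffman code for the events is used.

Build the Huffman tree bottom-up:
combine B(52), E(61) → 113
combine F(63), 113 → 176
combine A(118), C(130) → 248
combine D(175), 176 → 351
combine 248, 351 → 599
Each symbol's bit-cost is frequency × depth; summing gives 1487 bits (equivalently 113 + 176 + 248 + 351 + 599).

1487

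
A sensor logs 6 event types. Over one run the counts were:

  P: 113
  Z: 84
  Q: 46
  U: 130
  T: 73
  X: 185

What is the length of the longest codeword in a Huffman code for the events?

3

Merge the two lowest-weight nodes at each step:
merge Q(46) and T(73): 119
merge Z(84) and P(113): 197
merge 119 and U(130): 249
merge X(185) and 197: 382
merge 249 and 382: 631
Maximum depth reached is 3.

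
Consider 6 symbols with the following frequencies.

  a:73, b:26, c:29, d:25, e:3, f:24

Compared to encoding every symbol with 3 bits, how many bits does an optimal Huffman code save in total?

Fixed-length: 3 bits × 180 symbols = 540 bits.
Huffman merges:
e(3) + f(24) → 27
d(25) + b(26) → 51
27 + c(29) → 56
51 + 56 → 107
a(73) + 107 → 180
Huffman total = 27 + 51 + 56 + 107 + 180 = 421 bits.
Saving = 540 − 421 = 119 bits.

119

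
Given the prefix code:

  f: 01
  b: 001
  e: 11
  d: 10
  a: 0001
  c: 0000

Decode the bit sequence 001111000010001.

bedaa

Read left to right; each codeword is recognised as soon as it completes (prefix code):
  001→b | 11→e | 10→d | 0001→a | 0001→a
Decoded message: bedaa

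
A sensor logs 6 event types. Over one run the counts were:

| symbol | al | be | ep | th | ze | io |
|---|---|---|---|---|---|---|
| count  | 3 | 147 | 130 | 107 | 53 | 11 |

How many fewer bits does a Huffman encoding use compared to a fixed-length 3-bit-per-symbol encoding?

370

Fixed-length: 3 bits × 451 symbols = 1353 bits.
Huffman merges:
merge al(3) and io(11): 14
merge 14 and ze(53): 67
merge 67 and th(107): 174
merge ep(130) and be(147): 277
merge 174 and 277: 451
Huffman total = 14 + 67 + 174 + 277 + 451 = 983 bits.
Saving = 1353 − 983 = 370 bits.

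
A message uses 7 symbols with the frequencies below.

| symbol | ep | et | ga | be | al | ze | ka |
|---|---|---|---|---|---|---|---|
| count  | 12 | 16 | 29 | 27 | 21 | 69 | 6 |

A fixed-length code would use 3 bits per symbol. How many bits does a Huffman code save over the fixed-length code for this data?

86

Fixed-length: 3 bits × 180 symbols = 540 bits.
Huffman merges:
merge ka(6) and ep(12): 18
merge et(16) and 18: 34
merge al(21) and be(27): 48
merge ga(29) and 34: 63
merge 48 and 63: 111
merge ze(69) and 111: 180
Huffman total = 18 + 34 + 48 + 63 + 111 + 180 = 454 bits.
Saving = 540 − 454 = 86 bits.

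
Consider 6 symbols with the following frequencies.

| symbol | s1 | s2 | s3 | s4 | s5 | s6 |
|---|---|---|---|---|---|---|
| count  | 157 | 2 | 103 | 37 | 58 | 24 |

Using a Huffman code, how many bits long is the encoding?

Merge the two smallest weights repeatedly:
s2(2) + s6(24) → 26
26 + s4(37) → 63
s5(58) + 63 → 121
s3(103) + 121 → 224
s1(157) + 224 → 381
The encoded length is the sum of every internal node's weight: 26 + 63 + 121 + 224 + 381 = 815 bits.

815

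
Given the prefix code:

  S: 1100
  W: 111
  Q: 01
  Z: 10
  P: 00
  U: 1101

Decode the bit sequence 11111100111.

WWPW

Read left to right; each codeword is recognised as soon as it completes (prefix code):
  111→W | 111→W | 00→P | 111→W
Decoded message: WWPW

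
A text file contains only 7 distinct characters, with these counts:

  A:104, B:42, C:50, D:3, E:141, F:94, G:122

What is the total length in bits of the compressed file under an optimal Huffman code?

Greedily combine the two least-frequent nodes:
merge D(3) and B(42): 45
merge 45 and C(50): 95
merge F(94) and 95: 189
merge A(104) and G(122): 226
merge E(141) and 189: 330
merge 226 and 330: 556
The encoded length is the sum of every internal node's weight: 45 + 95 + 189 + 226 + 330 + 556 = 1441 bits.

1441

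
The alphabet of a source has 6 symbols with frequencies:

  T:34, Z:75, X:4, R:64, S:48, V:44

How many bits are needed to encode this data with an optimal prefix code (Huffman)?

658

Greedily combine the two least-frequent nodes:
X(4) + T(34) → 38
38 + V(44) → 82
S(48) + R(64) → 112
Z(75) + 82 → 157
112 + 157 → 269
The encoded length is the sum of every internal node's weight: 38 + 82 + 112 + 157 + 269 = 658 bits.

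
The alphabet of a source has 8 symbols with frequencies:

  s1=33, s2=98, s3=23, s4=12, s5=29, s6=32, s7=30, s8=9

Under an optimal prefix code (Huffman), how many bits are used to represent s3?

3

Build the tree from the bottom:
combine s8(9), s4(12) → 21
combine 21, s3(23) → 44
combine s5(29), s7(30) → 59
combine s6(32), s1(33) → 65
combine 44, 59 → 103
combine 65, s2(98) → 163
combine 103, 163 → 266
The subtree containing s3 is merged 3 times, so code length = 3.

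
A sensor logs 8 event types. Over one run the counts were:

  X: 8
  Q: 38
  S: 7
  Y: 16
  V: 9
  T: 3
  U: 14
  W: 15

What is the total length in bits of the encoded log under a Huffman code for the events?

Merge the two smallest weights repeatedly:
T(3) + S(7) → 10
X(8) + V(9) → 17
10 + U(14) → 24
W(15) + Y(16) → 31
17 + 24 → 41
31 + Q(38) → 69
41 + 69 → 110
Each symbol's bit-cost is frequency × depth; summing gives 302 bits (equivalently 10 + 17 + 24 + 31 + 41 + 69 + 110).

302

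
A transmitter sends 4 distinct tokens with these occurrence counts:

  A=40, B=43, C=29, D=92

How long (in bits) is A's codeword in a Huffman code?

Repeatedly merge the two smallest:
C(29) + A(40) → 69
B(43) + 69 → 112
D(92) + 112 → 204
A's leaf is at depth 3, giving a 3-bit codeword.

3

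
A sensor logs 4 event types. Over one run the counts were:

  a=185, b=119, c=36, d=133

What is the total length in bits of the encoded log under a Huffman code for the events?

916

Greedily combine the two least-frequent nodes:
c(36) + b(119) → 155
d(133) + 155 → 288
a(185) + 288 → 473
The encoded length is the sum of every internal node's weight: 155 + 288 + 473 = 916 bits.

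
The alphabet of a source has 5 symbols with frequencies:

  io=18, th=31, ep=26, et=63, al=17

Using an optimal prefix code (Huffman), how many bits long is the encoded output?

339

Merge the two smallest weights repeatedly:
merge al(17) and io(18): 35
merge ep(26) and th(31): 57
merge 35 and 57: 92
merge et(63) and 92: 155
Each symbol's bit-cost is frequency × depth; summing gives 339 bits (equivalently 35 + 57 + 92 + 155).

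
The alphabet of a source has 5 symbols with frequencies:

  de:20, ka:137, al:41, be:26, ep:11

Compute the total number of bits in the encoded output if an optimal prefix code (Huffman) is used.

421

Greedily combine the two least-frequent nodes:
merge ep(11) and de(20): 31
merge be(26) and 31: 57
merge al(41) and 57: 98
merge 98 and ka(137): 235
The encoded length is the sum of every internal node's weight: 31 + 57 + 98 + 235 = 421 bits.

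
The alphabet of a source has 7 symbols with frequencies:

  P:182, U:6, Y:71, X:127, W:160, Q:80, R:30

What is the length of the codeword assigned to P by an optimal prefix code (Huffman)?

Huffman merges, smallest pair first:
combine U(6), R(30) → 36
combine 36, Y(71) → 107
combine Q(80), 107 → 187
combine X(127), W(160) → 287
combine P(182), 187 → 369
combine 287, 369 → 656
The subtree containing P is merged 2 times, so code length = 2.

2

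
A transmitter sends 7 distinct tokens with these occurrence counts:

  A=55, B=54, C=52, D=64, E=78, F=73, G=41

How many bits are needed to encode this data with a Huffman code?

1173

Merge the two smallest weights repeatedly:
G(41) + C(52) → 93
B(54) + A(55) → 109
D(64) + F(73) → 137
E(78) + 93 → 171
109 + 137 → 246
171 + 246 → 417
Total encoded bits = sum of merged weights = 93 + 109 + 137 + 171 + 246 + 417 = 1173.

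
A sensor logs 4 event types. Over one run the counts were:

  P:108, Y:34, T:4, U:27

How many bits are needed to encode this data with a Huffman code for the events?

Greedily combine the two least-frequent nodes:
combine T(4), U(27) → 31
combine 31, Y(34) → 65
combine 65, P(108) → 173
Each symbol's bit-cost is frequency × depth; summing gives 269 bits (equivalently 31 + 65 + 173).

269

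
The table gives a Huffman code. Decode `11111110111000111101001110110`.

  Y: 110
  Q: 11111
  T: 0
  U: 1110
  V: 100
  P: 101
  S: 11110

QYUTTSVUY

Read left to right; each codeword is recognised as soon as it completes (prefix code):
  11111→Q | 110→Y | 1110→U | 0→T | 0→T | 11110→S | 100→V | 1110→U | 110→Y
Decoded message: QYUTTSVUY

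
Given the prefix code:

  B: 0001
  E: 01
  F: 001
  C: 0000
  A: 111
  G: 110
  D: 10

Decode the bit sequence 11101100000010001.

AEDCEB

Read left to right; each codeword is recognised as soon as it completes (prefix code):
  111→A | 01→E | 10→D | 0000→C | 01→E | 0001→B
Decoded message: AEDCEB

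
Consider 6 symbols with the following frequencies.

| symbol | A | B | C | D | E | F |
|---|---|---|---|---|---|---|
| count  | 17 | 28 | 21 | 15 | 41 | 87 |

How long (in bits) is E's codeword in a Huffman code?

Repeatedly merge the two smallest:
merge D(15) and A(17): 32
merge C(21) and B(28): 49
merge 32 and E(41): 73
merge 49 and 73: 122
merge F(87) and 122: 209
E's leaf is at depth 3, giving a 3-bit codeword.

3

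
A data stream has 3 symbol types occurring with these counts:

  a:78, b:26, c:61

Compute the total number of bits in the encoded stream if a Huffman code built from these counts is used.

Build the Huffman tree bottom-up:
merge b(26) and c(61): 87
merge a(78) and 87: 165
Total encoded bits = sum of merged weights = 87 + 165 = 252.

252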